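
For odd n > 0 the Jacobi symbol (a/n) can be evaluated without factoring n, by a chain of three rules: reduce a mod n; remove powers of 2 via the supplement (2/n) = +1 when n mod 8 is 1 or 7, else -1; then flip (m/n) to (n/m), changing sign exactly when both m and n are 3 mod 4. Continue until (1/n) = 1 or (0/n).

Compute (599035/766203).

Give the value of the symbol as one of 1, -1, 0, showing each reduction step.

reciprocity: (599035/766203) = -1·(766203/599035) since 599035 mod 4 = 3, 766203 mod 4 = 3; sign now -1
(766203/599035) = (167168/599035)   [reduce mod 599035]
167168 = 2^8·653; (2/599035) = -1 since 599035 mod 8 = 3, so (167168/599035) = (-1)^8·(653/599035); sign now -1
reciprocity: (653/599035) = +1·(599035/653) since 653 mod 4 = 1, 599035 mod 4 = 3; sign now -1
(599035/653) = (234/653)   [reduce mod 653]
234 = 2^1·117; (2/653) = -1 since 653 mod 8 = 5, so (234/653) = (-1)^1·(117/653); sign now +1
reciprocity: (117/653) = +1·(653/117) since 117 mod 4 = 1, 653 mod 4 = 1; sign now +1
(653/117) = (68/117)   [reduce mod 117]
68 = 2^2·17; (2/117) = -1 since 117 mod 8 = 5, so (68/117) = (-1)^2·(17/117); sign now +1
reciprocity: (17/117) = +1·(117/17) since 17 mod 4 = 1, 117 mod 4 = 1; sign now +1
(117/17) = (15/17)   [reduce mod 17]
reciprocity: (15/17) = +1·(17/15) since 15 mod 4 = 3, 17 mod 4 = 1; sign now +1
(17/15) = (2/15)   [reduce mod 15]
2 = 2^1·1; (2/15) = +1 since 15 mod 8 = 7, so (2/15) = (+1)^1·(1/15); sign now +1
(1/15) = 1; final value = sign = +1

1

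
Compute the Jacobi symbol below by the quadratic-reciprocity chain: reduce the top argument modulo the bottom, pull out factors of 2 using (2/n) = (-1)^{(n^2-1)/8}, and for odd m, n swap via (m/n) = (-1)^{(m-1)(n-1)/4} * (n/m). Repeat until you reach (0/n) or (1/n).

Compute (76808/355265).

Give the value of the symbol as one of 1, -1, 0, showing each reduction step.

factor out 2^3: 76808 = 2^3·9601; with 355265 mod 8 = 1, (2/355265) = +1; sign now +1; continue with (9601/355265)
flip (9601/355265) -> (355265/9601): both odd, 9601 mod 4 = 1, 355265 mod 4 = 1, so the flip contributes +1; sign now +1
(355265/9601): 355265 mod 9601 = 28, so (355265/9601) = (28/9601)
factor out 2^2: 28 = 2^2·7; with 9601 mod 8 = 1, (2/9601) = +1; sign now +1; continue with (7/9601)
flip (7/9601) -> (9601/7): both odd, 7 mod 4 = 3, 9601 mod 4 = 1, so the flip contributes +1; sign now +1
(9601/7): 9601 mod 7 = 4, so (9601/7) = (4/7)
factor out 2^2: 4 = 2^2·1; with 7 mod 8 = 7, (2/7) = +1; sign now +1; continue with (1/7)
reached (1/7) = 1, so the symbol is +1

1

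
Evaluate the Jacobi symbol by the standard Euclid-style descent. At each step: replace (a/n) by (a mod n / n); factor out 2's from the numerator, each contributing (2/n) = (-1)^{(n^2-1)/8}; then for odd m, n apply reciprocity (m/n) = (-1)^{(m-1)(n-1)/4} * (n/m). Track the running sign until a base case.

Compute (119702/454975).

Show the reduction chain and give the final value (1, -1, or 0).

-1

119702 = 2^1·59851; (2/454975) = +1 since 454975 mod 8 = 7, so (119702/454975) = (+1)^1·(59851/454975); sign now +1
reciprocity: (59851/454975) = -1·(454975/59851) since 59851 mod 4 = 3, 454975 mod 4 = 3; sign now -1
(454975/59851) = (36018/59851)   [reduce mod 59851]
36018 = 2^1·18009; (2/59851) = -1 since 59851 mod 8 = 3, so (36018/59851) = (-1)^1·(18009/59851); sign now +1
reciprocity: (18009/59851) = +1·(59851/18009) since 18009 mod 4 = 1, 59851 mod 4 = 3; sign now +1
(59851/18009) = (5824/18009)   [reduce mod 18009]
5824 = 2^6·91; (2/18009) = +1 since 18009 mod 8 = 1, so (5824/18009) = (+1)^6·(91/18009); sign now +1
reciprocity: (91/18009) = +1·(18009/91) since 91 mod 4 = 3, 18009 mod 4 = 1; sign now +1
(18009/91) = (82/91)   [reduce mod 91]
82 = 2^1·41; (2/91) = -1 since 91 mod 8 = 3, so (82/91) = (-1)^1·(41/91); sign now -1
reciprocity: (41/91) = +1·(91/41) since 41 mod 4 = 1, 91 mod 4 = 3; sign now -1
(91/41) = (9/41)   [reduce mod 41]
reciprocity: (9/41) = +1·(41/9) since 9 mod 4 = 1, 41 mod 4 = 1; sign now -1
(41/9) = (5/9)   [reduce mod 9]
reciprocity: (5/9) = +1·(9/5) since 5 mod 4 = 1, 9 mod 4 = 1; sign now -1
(9/5) = (4/5)   [reduce mod 5]
4 = 2^2·1; (2/5) = -1 since 5 mod 8 = 5, so (4/5) = (-1)^2·(1/5); sign now -1
(1/5) = 1; final value = sign = -1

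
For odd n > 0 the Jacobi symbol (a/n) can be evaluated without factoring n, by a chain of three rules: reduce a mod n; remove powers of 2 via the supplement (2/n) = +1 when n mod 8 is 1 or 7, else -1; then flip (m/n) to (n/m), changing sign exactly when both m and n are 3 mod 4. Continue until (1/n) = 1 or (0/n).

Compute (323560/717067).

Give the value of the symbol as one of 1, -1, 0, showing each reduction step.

factor out 2^3: 323560 = 2^3·40445; with 717067 mod 8 = 3, (2/717067) = -1; sign now -1; continue with (40445/717067)
flip (40445/717067) -> (717067/40445): both odd, 40445 mod 4 = 1, 717067 mod 4 = 3, so the flip contributes +1; sign now -1
(717067/40445): 717067 mod 40445 = 29502, so (717067/40445) = (29502/40445)
factor out 2^1: 29502 = 2^1·14751; with 40445 mod 8 = 5, (2/40445) = -1; sign now +1; continue with (14751/40445)
flip (14751/40445) -> (40445/14751): both odd, 14751 mod 4 = 3, 40445 mod 4 = 1, so the flip contributes +1; sign now +1
(40445/14751): 40445 mod 14751 = 10943, so (40445/14751) = (10943/14751)
flip (10943/14751) -> (14751/10943): both odd, 10943 mod 4 = 3, 14751 mod 4 = 3, so the flip contributes -1; sign now -1
(14751/10943): 14751 mod 10943 = 3808, so (14751/10943) = (3808/10943)
factor out 2^5: 3808 = 2^5·119; with 10943 mod 8 = 7, (2/10943) = +1; sign now -1; continue with (119/10943)
flip (119/10943) -> (10943/119): both odd, 119 mod 4 = 3, 10943 mod 4 = 3, so the flip contributes -1; sign now +1
(10943/119): 10943 mod 119 = 114, so (10943/119) = (114/119)
factor out 2^1: 114 = 2^1·57; with 119 mod 8 = 7, (2/119) = +1; sign now +1; continue with (57/119)
flip (57/119) -> (119/57): both odd, 57 mod 4 = 1, 119 mod 4 = 3, so the flip contributes +1; sign now +1
(119/57): 119 mod 57 = 5, so (119/57) = (5/57)
flip (5/57) -> (57/5): both odd, 5 mod 4 = 1, 57 mod 4 = 1, so the flip contributes +1; sign now +1
(57/5): 57 mod 5 = 2, so (57/5) = (2/5)
factor out 2^1: 2 = 2^1·1; with 5 mod 8 = 5, (2/5) = -1; sign now -1; continue with (1/5)
reached (1/5) = 1, so the symbol is -1

-1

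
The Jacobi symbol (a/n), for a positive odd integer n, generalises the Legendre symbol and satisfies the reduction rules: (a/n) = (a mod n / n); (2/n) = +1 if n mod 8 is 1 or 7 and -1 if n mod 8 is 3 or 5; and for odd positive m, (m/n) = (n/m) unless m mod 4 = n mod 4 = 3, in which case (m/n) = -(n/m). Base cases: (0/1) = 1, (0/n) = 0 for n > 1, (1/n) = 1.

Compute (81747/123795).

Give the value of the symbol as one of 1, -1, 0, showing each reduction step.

0

reciprocity: (81747/123795) = -1·(123795/81747) since 81747 mod 4 = 3, 123795 mod 4 = 3; sign now -1
(123795/81747) = (42048/81747)   [reduce mod 81747]
42048 = 2^6·657; (2/81747) = -1 since 81747 mod 8 = 3, so (42048/81747) = (-1)^6·(657/81747); sign now -1
reciprocity: (657/81747) = +1·(81747/657) since 657 mod 4 = 1, 81747 mod 4 = 3; sign now -1
(81747/657) = (279/657)   [reduce mod 657]
reciprocity: (279/657) = +1·(657/279) since 279 mod 4 = 3, 657 mod 4 = 1; sign now -1
(657/279) = (99/279)   [reduce mod 279]
reciprocity: (99/279) = -1·(279/99) since 99 mod 4 = 3, 279 mod 4 = 3; sign now +1
(279/99) = (81/99)   [reduce mod 99]
reciprocity: (81/99) = +1·(99/81) since 81 mod 4 = 1, 99 mod 4 = 3; sign now +1
(99/81) = (18/81)   [reduce mod 81]
18 = 2^1·9; (2/81) = +1 since 81 mod 8 = 1, so (18/81) = (+1)^1·(9/81); sign now +1
reciprocity: (9/81) = +1·(81/9) since 9 mod 4 = 1, 81 mod 4 = 1; sign now +1
(81/9) = (0/9)   [reduce mod 9]
(0/9) = 0   [gcd(a, n) > 1]; final value = 0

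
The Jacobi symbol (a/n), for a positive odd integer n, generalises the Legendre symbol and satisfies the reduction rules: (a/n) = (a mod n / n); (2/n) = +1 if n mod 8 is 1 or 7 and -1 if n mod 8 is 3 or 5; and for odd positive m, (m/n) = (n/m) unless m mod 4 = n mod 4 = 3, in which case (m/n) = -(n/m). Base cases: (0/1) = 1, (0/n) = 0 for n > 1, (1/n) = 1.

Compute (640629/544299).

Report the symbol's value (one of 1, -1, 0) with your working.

0

(640629/544299): 640629 mod 544299 = 96330, so (640629/544299) = (96330/544299)
factor out 2^1: 96330 = 2^1·48165; with 544299 mod 8 = 3, (2/544299) = -1; sign now -1; continue with (48165/544299)
flip (48165/544299) -> (544299/48165): both odd, 48165 mod 4 = 1, 544299 mod 4 = 3, so the flip contributes +1; sign now -1
(544299/48165): 544299 mod 48165 = 14484, so (544299/48165) = (14484/48165)
factor out 2^2: 14484 = 2^2·3621; with 48165 mod 8 = 5, (2/48165) = -1; sign now -1; continue with (3621/48165)
flip (3621/48165) -> (48165/3621): both odd, 3621 mod 4 = 1, 48165 mod 4 = 1, so the flip contributes +1; sign now -1
(48165/3621): 48165 mod 3621 = 1092, so (48165/3621) = (1092/3621)
factor out 2^2: 1092 = 2^2·273; with 3621 mod 8 = 5, (2/3621) = -1; sign now -1; continue with (273/3621)
flip (273/3621) -> (3621/273): both odd, 273 mod 4 = 1, 3621 mod 4 = 1, so the flip contributes +1; sign now -1
(3621/273): 3621 mod 273 = 72, so (3621/273) = (72/273)
factor out 2^3: 72 = 2^3·9; with 273 mod 8 = 1, (2/273) = +1; sign now -1; continue with (9/273)
flip (9/273) -> (273/9): both odd, 9 mod 4 = 1, 273 mod 4 = 1, so the flip contributes +1; sign now -1
(273/9): 273 mod 9 = 3, so (273/9) = (3/9)
flip (3/9) -> (9/3): both odd, 3 mod 4 = 3, 9 mod 4 = 1, so the flip contributes +1; sign now -1
(9/3): 9 mod 3 = 0, so (9/3) = (0/3)
reached (0/3); gcd(a, n) > 1, so (0/3) = 0 and the symbol is 0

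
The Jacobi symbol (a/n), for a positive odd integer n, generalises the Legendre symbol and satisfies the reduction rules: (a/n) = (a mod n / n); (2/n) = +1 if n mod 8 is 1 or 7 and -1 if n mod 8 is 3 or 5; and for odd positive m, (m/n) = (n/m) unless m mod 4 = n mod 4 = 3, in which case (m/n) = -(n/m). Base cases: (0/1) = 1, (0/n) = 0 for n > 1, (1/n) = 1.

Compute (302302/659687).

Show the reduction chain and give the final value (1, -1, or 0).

0

factor out 2^1: 302302 = 2^1·151151; with 659687 mod 8 = 7, (2/659687) = +1; sign now +1; continue with (151151/659687)
flip (151151/659687) -> (659687/151151): both odd, 151151 mod 4 = 3, 659687 mod 4 = 3, so the flip contributes -1; sign now -1
(659687/151151): 659687 mod 151151 = 55083, so (659687/151151) = (55083/151151)
flip (55083/151151) -> (151151/55083): both odd, 55083 mod 4 = 3, 151151 mod 4 = 3, so the flip contributes -1; sign now +1
(151151/55083): 151151 mod 55083 = 40985, so (151151/55083) = (40985/55083)
flip (40985/55083) -> (55083/40985): both odd, 40985 mod 4 = 1, 55083 mod 4 = 3, so the flip contributes +1; sign now +1
(55083/40985): 55083 mod 40985 = 14098, so (55083/40985) = (14098/40985)
factor out 2^1: 14098 = 2^1·7049; with 40985 mod 8 = 1, (2/40985) = +1; sign now +1; continue with (7049/40985)
flip (7049/40985) -> (40985/7049): both odd, 7049 mod 4 = 1, 40985 mod 4 = 1, so the flip contributes +1; sign now +1
(40985/7049): 40985 mod 7049 = 5740, so (40985/7049) = (5740/7049)
factor out 2^2: 5740 = 2^2·1435; with 7049 mod 8 = 1, (2/7049) = +1; sign now +1; continue with (1435/7049)
flip (1435/7049) -> (7049/1435): both odd, 1435 mod 4 = 3, 7049 mod 4 = 1, so the flip contributes +1; sign now +1
(7049/1435): 7049 mod 1435 = 1309, so (7049/1435) = (1309/1435)
flip (1309/1435) -> (1435/1309): both odd, 1309 mod 4 = 1, 1435 mod 4 = 3, so the flip contributes +1; sign now +1
(1435/1309): 1435 mod 1309 = 126, so (1435/1309) = (126/1309)
factor out 2^1: 126 = 2^1·63; with 1309 mod 8 = 5, (2/1309) = -1; sign now -1; continue with (63/1309)
flip (63/1309) -> (1309/63): both odd, 63 mod 4 = 3, 1309 mod 4 = 1, so the flip contributes +1; sign now -1
(1309/63): 1309 mod 63 = 49, so (1309/63) = (49/63)
flip (49/63) -> (63/49): both odd, 49 mod 4 = 1, 63 mod 4 = 3, so the flip contributes +1; sign now -1
(63/49): 63 mod 49 = 14, so (63/49) = (14/49)
factor out 2^1: 14 = 2^1·7; with 49 mod 8 = 1, (2/49) = +1; sign now -1; continue with (7/49)
flip (7/49) -> (49/7): both odd, 7 mod 4 = 3, 49 mod 4 = 1, so the flip contributes +1; sign now -1
(49/7): 49 mod 7 = 0, so (49/7) = (0/7)
reached (0/7); gcd(a, n) > 1, so (0/7) = 0 and the symbol is 0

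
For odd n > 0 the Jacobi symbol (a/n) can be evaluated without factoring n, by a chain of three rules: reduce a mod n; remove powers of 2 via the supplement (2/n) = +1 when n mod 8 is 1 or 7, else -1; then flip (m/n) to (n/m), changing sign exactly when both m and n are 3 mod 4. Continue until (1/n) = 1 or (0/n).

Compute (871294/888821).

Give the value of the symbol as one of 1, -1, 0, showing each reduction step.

871294 = 2^1·435647; (2/888821) = -1 since 888821 mod 8 = 5, so (871294/888821) = (-1)^1·(435647/888821); sign now -1
reciprocity: (435647/888821) = +1·(888821/435647) since 435647 mod 4 = 3, 888821 mod 4 = 1; sign now -1
(888821/435647) = (17527/435647)   [reduce mod 435647]
reciprocity: (17527/435647) = -1·(435647/17527) since 17527 mod 4 = 3, 435647 mod 4 = 3; sign now +1
(435647/17527) = (14999/17527)   [reduce mod 17527]
reciprocity: (14999/17527) = -1·(17527/14999) since 14999 mod 4 = 3, 17527 mod 4 = 3; sign now -1
(17527/14999) = (2528/14999)   [reduce mod 14999]
2528 = 2^5·79; (2/14999) = +1 since 14999 mod 8 = 7, so (2528/14999) = (+1)^5·(79/14999); sign now -1
reciprocity: (79/14999) = -1·(14999/79) since 79 mod 4 = 3, 14999 mod 4 = 3; sign now +1
(14999/79) = (68/79)   [reduce mod 79]
68 = 2^2·17; (2/79) = +1 since 79 mod 8 = 7, so (68/79) = (+1)^2·(17/79); sign now +1
reciprocity: (17/79) = +1·(79/17) since 17 mod 4 = 1, 79 mod 4 = 3; sign now +1
(79/17) = (11/17)   [reduce mod 17]
reciprocity: (11/17) = +1·(17/11) since 11 mod 4 = 3, 17 mod 4 = 1; sign now +1
(17/11) = (6/11)   [reduce mod 11]
6 = 2^1·3; (2/11) = -1 since 11 mod 8 = 3, so (6/11) = (-1)^1·(3/11); sign now -1
reciprocity: (3/11) = -1·(11/3) since 3 mod 4 = 3, 11 mod 4 = 3; sign now +1
(11/3) = (2/3)   [reduce mod 3]
2 = 2^1·1; (2/3) = -1 since 3 mod 8 = 3, so (2/3) = (-1)^1·(1/3); sign now -1
(1/3) = 1; final value = sign = -1

-1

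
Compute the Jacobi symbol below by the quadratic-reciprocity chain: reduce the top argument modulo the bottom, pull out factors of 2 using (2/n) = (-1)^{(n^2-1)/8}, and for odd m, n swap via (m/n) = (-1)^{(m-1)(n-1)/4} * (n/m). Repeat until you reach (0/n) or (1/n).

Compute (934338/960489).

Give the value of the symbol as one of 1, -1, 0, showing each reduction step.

0

factor out 2^1: 934338 = 2^1·467169; with 960489 mod 8 = 1, (2/960489) = +1; sign now +1; continue with (467169/960489)
flip (467169/960489) -> (960489/467169): both odd, 467169 mod 4 = 1, 960489 mod 4 = 1, so the flip contributes +1; sign now +1
(960489/467169): 960489 mod 467169 = 26151, so (960489/467169) = (26151/467169)
flip (26151/467169) -> (467169/26151): both odd, 26151 mod 4 = 3, 467169 mod 4 = 1, so the flip contributes +1; sign now +1
(467169/26151): 467169 mod 26151 = 22602, so (467169/26151) = (22602/26151)
factor out 2^1: 22602 = 2^1·11301; with 26151 mod 8 = 7, (2/26151) = +1; sign now +1; continue with (11301/26151)
flip (11301/26151) -> (26151/11301): both odd, 11301 mod 4 = 1, 26151 mod 4 = 3, so the flip contributes +1; sign now +1
(26151/11301): 26151 mod 11301 = 3549, so (26151/11301) = (3549/11301)
flip (3549/11301) -> (11301/3549): both odd, 3549 mod 4 = 1, 11301 mod 4 = 1, so the flip contributes +1; sign now +1
(11301/3549): 11301 mod 3549 = 654, so (11301/3549) = (654/3549)
factor out 2^1: 654 = 2^1·327; with 3549 mod 8 = 5, (2/3549) = -1; sign now -1; continue with (327/3549)
flip (327/3549) -> (3549/327): both odd, 327 mod 4 = 3, 3549 mod 4 = 1, so the flip contributes +1; sign now -1
(3549/327): 3549 mod 327 = 279, so (3549/327) = (279/327)
flip (279/327) -> (327/279): both odd, 279 mod 4 = 3, 327 mod 4 = 3, so the flip contributes -1; sign now +1
(327/279): 327 mod 279 = 48, so (327/279) = (48/279)
factor out 2^4: 48 = 2^4·3; with 279 mod 8 = 7, (2/279) = +1; sign now +1; continue with (3/279)
flip (3/279) -> (279/3): both odd, 3 mod 4 = 3, 279 mod 4 = 3, so the flip contributes -1; sign now -1
(279/3): 279 mod 3 = 0, so (279/3) = (0/3)
reached (0/3); gcd(a, n) > 1, so (0/3) = 0 and the symbol is 0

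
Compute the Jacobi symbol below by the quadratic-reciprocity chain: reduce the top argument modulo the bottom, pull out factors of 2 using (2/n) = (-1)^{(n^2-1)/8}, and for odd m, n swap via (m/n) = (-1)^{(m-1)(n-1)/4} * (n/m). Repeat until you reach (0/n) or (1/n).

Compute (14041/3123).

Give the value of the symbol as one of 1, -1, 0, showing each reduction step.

1

(14041/3123): 14041 mod 3123 = 1549, so (14041/3123) = (1549/3123)
flip (1549/3123) -> (3123/1549): both odd, 1549 mod 4 = 1, 3123 mod 4 = 3, so the flip contributes +1; sign now +1
(3123/1549): 3123 mod 1549 = 25, so (3123/1549) = (25/1549)
flip (25/1549) -> (1549/25): both odd, 25 mod 4 = 1, 1549 mod 4 = 1, so the flip contributes +1; sign now +1
(1549/25): 1549 mod 25 = 24, so (1549/25) = (24/25)
factor out 2^3: 24 = 2^3·3; with 25 mod 8 = 1, (2/25) = +1; sign now +1; continue with (3/25)
flip (3/25) -> (25/3): both odd, 3 mod 4 = 3, 25 mod 4 = 1, so the flip contributes +1; sign now +1
(25/3): 25 mod 3 = 1, so (25/3) = (1/3)
reached (1/3) = 1, so the symbol is +1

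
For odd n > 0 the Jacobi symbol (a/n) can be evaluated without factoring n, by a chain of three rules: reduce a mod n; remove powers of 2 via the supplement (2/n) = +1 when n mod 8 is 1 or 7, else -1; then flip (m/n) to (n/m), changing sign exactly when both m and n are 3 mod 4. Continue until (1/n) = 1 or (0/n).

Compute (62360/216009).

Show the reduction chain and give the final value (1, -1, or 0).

1

62360 = 2^3·7795; (2/216009) = +1 since 216009 mod 8 = 1, so (62360/216009) = (+1)^3·(7795/216009); sign now +1
reciprocity: (7795/216009) = +1·(216009/7795) since 7795 mod 4 = 3, 216009 mod 4 = 1; sign now +1
(216009/7795) = (5544/7795)   [reduce mod 7795]
5544 = 2^3·693; (2/7795) = -1 since 7795 mod 8 = 3, so (5544/7795) = (-1)^3·(693/7795); sign now -1
reciprocity: (693/7795) = +1·(7795/693) since 693 mod 4 = 1, 7795 mod 4 = 3; sign now -1
(7795/693) = (172/693)   [reduce mod 693]
172 = 2^2·43; (2/693) = -1 since 693 mod 8 = 5, so (172/693) = (-1)^2·(43/693); sign now -1
reciprocity: (43/693) = +1·(693/43) since 43 mod 4 = 3, 693 mod 4 = 1; sign now -1
(693/43) = (5/43)   [reduce mod 43]
reciprocity: (5/43) = +1·(43/5) since 5 mod 4 = 1, 43 mod 4 = 3; sign now -1
(43/5) = (3/5)   [reduce mod 5]
reciprocity: (3/5) = +1·(5/3) since 3 mod 4 = 3, 5 mod 4 = 1; sign now -1
(5/3) = (2/3)   [reduce mod 3]
2 = 2^1·1; (2/3) = -1 since 3 mod 8 = 3, so (2/3) = (-1)^1·(1/3); sign now +1
(1/3) = 1; final value = sign = +1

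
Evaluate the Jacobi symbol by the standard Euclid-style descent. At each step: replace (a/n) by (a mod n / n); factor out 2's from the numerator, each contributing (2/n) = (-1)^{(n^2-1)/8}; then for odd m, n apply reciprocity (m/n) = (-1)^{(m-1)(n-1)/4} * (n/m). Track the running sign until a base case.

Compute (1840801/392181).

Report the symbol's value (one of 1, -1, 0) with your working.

1

(1840801/392181) = (272077/392181)   [reduce mod 392181]
reciprocity: (272077/392181) = +1·(392181/272077) since 272077 mod 4 = 1, 392181 mod 4 = 1; sign now +1
(392181/272077) = (120104/272077)   [reduce mod 272077]
120104 = 2^3·15013; (2/272077) = -1 since 272077 mod 8 = 5, so (120104/272077) = (-1)^3·(15013/272077); sign now -1
reciprocity: (15013/272077) = +1·(272077/15013) since 15013 mod 4 = 1, 272077 mod 4 = 1; sign now -1
(272077/15013) = (1843/15013)   [reduce mod 15013]
reciprocity: (1843/15013) = +1·(15013/1843) since 1843 mod 4 = 3, 15013 mod 4 = 1; sign now -1
(15013/1843) = (269/1843)   [reduce mod 1843]
reciprocity: (269/1843) = +1·(1843/269) since 269 mod 4 = 1, 1843 mod 4 = 3; sign now -1
(1843/269) = (229/269)   [reduce mod 269]
reciprocity: (229/269) = +1·(269/229) since 229 mod 4 = 1, 269 mod 4 = 1; sign now -1
(269/229) = (40/229)   [reduce mod 229]
40 = 2^3·5; (2/229) = -1 since 229 mod 8 = 5, so (40/229) = (-1)^3·(5/229); sign now +1
reciprocity: (5/229) = +1·(229/5) since 5 mod 4 = 1, 229 mod 4 = 1; sign now +1
(229/5) = (4/5)   [reduce mod 5]
4 = 2^2·1; (2/5) = -1 since 5 mod 8 = 5, so (4/5) = (-1)^2·(1/5); sign now +1
(1/5) = 1; final value = sign = +1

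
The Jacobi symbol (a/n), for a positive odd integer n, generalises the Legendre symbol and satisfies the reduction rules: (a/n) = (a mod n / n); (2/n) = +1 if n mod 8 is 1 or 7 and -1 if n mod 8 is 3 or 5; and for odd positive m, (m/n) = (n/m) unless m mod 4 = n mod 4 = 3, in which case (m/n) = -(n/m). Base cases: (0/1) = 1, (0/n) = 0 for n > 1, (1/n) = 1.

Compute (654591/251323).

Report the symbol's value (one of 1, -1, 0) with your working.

-1

(654591/251323) = (151945/251323)   [reduce mod 251323]
reciprocity: (151945/251323) = +1·(251323/151945) since 151945 mod 4 = 1, 251323 mod 4 = 3; sign now +1
(251323/151945) = (99378/151945)   [reduce mod 151945]
99378 = 2^1·49689; (2/151945) = +1 since 151945 mod 8 = 1, so (99378/151945) = (+1)^1·(49689/151945); sign now +1
reciprocity: (49689/151945) = +1·(151945/49689) since 49689 mod 4 = 1, 151945 mod 4 = 1; sign now +1
(151945/49689) = (2878/49689)   [reduce mod 49689]
2878 = 2^1·1439; (2/49689) = +1 since 49689 mod 8 = 1, so (2878/49689) = (+1)^1·(1439/49689); sign now +1
reciprocity: (1439/49689) = +1·(49689/1439) since 1439 mod 4 = 3, 49689 mod 4 = 1; sign now +1
(49689/1439) = (763/1439)   [reduce mod 1439]
reciprocity: (763/1439) = -1·(1439/763) since 763 mod 4 = 3, 1439 mod 4 = 3; sign now -1
(1439/763) = (676/763)   [reduce mod 763]
676 = 2^2·169; (2/763) = -1 since 763 mod 8 = 3, so (676/763) = (-1)^2·(169/763); sign now -1
reciprocity: (169/763) = +1·(763/169) since 169 mod 4 = 1, 763 mod 4 = 3; sign now -1
(763/169) = (87/169)   [reduce mod 169]
reciprocity: (87/169) = +1·(169/87) since 87 mod 4 = 3, 169 mod 4 = 1; sign now -1
(169/87) = (82/87)   [reduce mod 87]
82 = 2^1·41; (2/87) = +1 since 87 mod 8 = 7, so (82/87) = (+1)^1·(41/87); sign now -1
reciprocity: (41/87) = +1·(87/41) since 41 mod 4 = 1, 87 mod 4 = 3; sign now -1
(87/41) = (5/41)   [reduce mod 41]
reciprocity: (5/41) = +1·(41/5) since 5 mod 4 = 1, 41 mod 4 = 1; sign now -1
(41/5) = (1/5)   [reduce mod 5]
(1/5) = 1; final value = sign = -1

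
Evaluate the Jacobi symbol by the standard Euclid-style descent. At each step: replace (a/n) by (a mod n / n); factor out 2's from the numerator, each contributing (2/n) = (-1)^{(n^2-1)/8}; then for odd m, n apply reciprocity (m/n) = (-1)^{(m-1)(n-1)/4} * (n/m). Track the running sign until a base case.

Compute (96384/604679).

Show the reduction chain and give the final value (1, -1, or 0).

96384 = 2^7·753; (2/604679) = +1 since 604679 mod 8 = 7, so (96384/604679) = (+1)^7·(753/604679); sign now +1
reciprocity: (753/604679) = +1·(604679/753) since 753 mod 4 = 1, 604679 mod 4 = 3; sign now +1
(604679/753) = (20/753)   [reduce mod 753]
20 = 2^2·5; (2/753) = +1 since 753 mod 8 = 1, so (20/753) = (+1)^2·(5/753); sign now +1
reciprocity: (5/753) = +1·(753/5) since 5 mod 4 = 1, 753 mod 4 = 1; sign now +1
(753/5) = (3/5)   [reduce mod 5]
reciprocity: (3/5) = +1·(5/3) since 3 mod 4 = 3, 5 mod 4 = 1; sign now +1
(5/3) = (2/3)   [reduce mod 3]
2 = 2^1·1; (2/3) = -1 since 3 mod 8 = 3, so (2/3) = (-1)^1·(1/3); sign now -1
(1/3) = 1; final value = sign = -1

-1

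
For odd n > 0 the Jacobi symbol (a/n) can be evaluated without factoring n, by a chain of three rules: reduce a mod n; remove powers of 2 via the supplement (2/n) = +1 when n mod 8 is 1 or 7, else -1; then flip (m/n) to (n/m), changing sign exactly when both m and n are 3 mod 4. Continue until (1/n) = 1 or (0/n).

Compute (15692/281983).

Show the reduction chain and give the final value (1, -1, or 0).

-1

15692 = 2^2·3923; (2/281983) = +1 since 281983 mod 8 = 7, so (15692/281983) = (+1)^2·(3923/281983); sign now +1
reciprocity: (3923/281983) = -1·(281983/3923) since 3923 mod 4 = 3, 281983 mod 4 = 3; sign now -1
(281983/3923) = (3450/3923)   [reduce mod 3923]
3450 = 2^1·1725; (2/3923) = -1 since 3923 mod 8 = 3, so (3450/3923) = (-1)^1·(1725/3923); sign now +1
reciprocity: (1725/3923) = +1·(3923/1725) since 1725 mod 4 = 1, 3923 mod 4 = 3; sign now +1
(3923/1725) = (473/1725)   [reduce mod 1725]
reciprocity: (473/1725) = +1·(1725/473) since 473 mod 4 = 1, 1725 mod 4 = 1; sign now +1
(1725/473) = (306/473)   [reduce mod 473]
306 = 2^1·153; (2/473) = +1 since 473 mod 8 = 1, so (306/473) = (+1)^1·(153/473); sign now +1
reciprocity: (153/473) = +1·(473/153) since 153 mod 4 = 1, 473 mod 4 = 1; sign now +1
(473/153) = (14/153)   [reduce mod 153]
14 = 2^1·7; (2/153) = +1 since 153 mod 8 = 1, so (14/153) = (+1)^1·(7/153); sign now +1
reciprocity: (7/153) = +1·(153/7) since 7 mod 4 = 3, 153 mod 4 = 1; sign now +1
(153/7) = (6/7)   [reduce mod 7]
6 = 2^1·3; (2/7) = +1 since 7 mod 8 = 7, so (6/7) = (+1)^1·(3/7); sign now +1
reciprocity: (3/7) = -1·(7/3) since 3 mod 4 = 3, 7 mod 4 = 3; sign now -1
(7/3) = (1/3)   [reduce mod 3]
(1/3) = 1; final value = sign = -1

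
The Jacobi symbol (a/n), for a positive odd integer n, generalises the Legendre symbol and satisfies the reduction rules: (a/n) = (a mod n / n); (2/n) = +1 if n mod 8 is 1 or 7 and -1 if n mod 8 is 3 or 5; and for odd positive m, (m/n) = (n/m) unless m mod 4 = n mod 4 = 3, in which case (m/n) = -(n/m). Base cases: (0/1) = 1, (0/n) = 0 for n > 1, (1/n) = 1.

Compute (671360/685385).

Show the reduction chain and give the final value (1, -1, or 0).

factor out 2^7: 671360 = 2^7·5245; with 685385 mod 8 = 1, (2/685385) = +1; sign now +1; continue with (5245/685385)
flip (5245/685385) -> (685385/5245): both odd, 5245 mod 4 = 1, 685385 mod 4 = 1, so the flip contributes +1; sign now +1
(685385/5245): 685385 mod 5245 = 3535, so (685385/5245) = (3535/5245)
flip (3535/5245) -> (5245/3535): both odd, 3535 mod 4 = 3, 5245 mod 4 = 1, so the flip contributes +1; sign now +1
(5245/3535): 5245 mod 3535 = 1710, so (5245/3535) = (1710/3535)
factor out 2^1: 1710 = 2^1·855; with 3535 mod 8 = 7, (2/3535) = +1; sign now +1; continue with (855/3535)
flip (855/3535) -> (3535/855): both odd, 855 mod 4 = 3, 3535 mod 4 = 3, so the flip contributes -1; sign now -1
(3535/855): 3535 mod 855 = 115, so (3535/855) = (115/855)
flip (115/855) -> (855/115): both odd, 115 mod 4 = 3, 855 mod 4 = 3, so the flip contributes -1; sign now +1
(855/115): 855 mod 115 = 50, so (855/115) = (50/115)
factor out 2^1: 50 = 2^1·25; with 115 mod 8 = 3, (2/115) = -1; sign now -1; continue with (25/115)
flip (25/115) -> (115/25): both odd, 25 mod 4 = 1, 115 mod 4 = 3, so the flip contributes +1; sign now -1
(115/25): 115 mod 25 = 15, so (115/25) = (15/25)
flip (15/25) -> (25/15): both odd, 15 mod 4 = 3, 25 mod 4 = 1, so the flip contributes +1; sign now -1
(25/15): 25 mod 15 = 10, so (25/15) = (10/15)
factor out 2^1: 10 = 2^1·5; with 15 mod 8 = 7, (2/15) = +1; sign now -1; continue with (5/15)
flip (5/15) -> (15/5): both odd, 5 mod 4 = 1, 15 mod 4 = 3, so the flip contributes +1; sign now -1
(15/5): 15 mod 5 = 0, so (15/5) = (0/5)
reached (0/5); gcd(a, n) > 1, so (0/5) = 0 and the symbol is 0

0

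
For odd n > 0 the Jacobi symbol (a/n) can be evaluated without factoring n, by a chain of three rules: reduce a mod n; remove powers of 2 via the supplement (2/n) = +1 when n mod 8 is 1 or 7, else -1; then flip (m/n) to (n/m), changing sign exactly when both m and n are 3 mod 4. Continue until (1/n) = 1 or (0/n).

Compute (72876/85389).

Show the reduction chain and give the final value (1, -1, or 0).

factor out 2^2: 72876 = 2^2·18219; with 85389 mod 8 = 5, (2/85389) = -1; sign now +1; continue with (18219/85389)
flip (18219/85389) -> (85389/18219): both odd, 18219 mod 4 = 3, 85389 mod 4 = 1, so the flip contributes +1; sign now +1
(85389/18219): 85389 mod 18219 = 12513, so (85389/18219) = (12513/18219)
flip (12513/18219) -> (18219/12513): both odd, 12513 mod 4 = 1, 18219 mod 4 = 3, so the flip contributes +1; sign now +1
(18219/12513): 18219 mod 12513 = 5706, so (18219/12513) = (5706/12513)
factor out 2^1: 5706 = 2^1·2853; with 12513 mod 8 = 1, (2/12513) = +1; sign now +1; continue with (2853/12513)
flip (2853/12513) -> (12513/2853): both odd, 2853 mod 4 = 1, 12513 mod 4 = 1, so the flip contributes +1; sign now +1
(12513/2853): 12513 mod 2853 = 1101, so (12513/2853) = (1101/2853)
flip (1101/2853) -> (2853/1101): both odd, 1101 mod 4 = 1, 2853 mod 4 = 1, so the flip contributes +1; sign now +1
(2853/1101): 2853 mod 1101 = 651, so (2853/1101) = (651/1101)
flip (651/1101) -> (1101/651): both odd, 651 mod 4 = 3, 1101 mod 4 = 1, so the flip contributes +1; sign now +1
(1101/651): 1101 mod 651 = 450, so (1101/651) = (450/651)
factor out 2^1: 450 = 2^1·225; with 651 mod 8 = 3, (2/651) = -1; sign now -1; continue with (225/651)
flip (225/651) -> (651/225): both odd, 225 mod 4 = 1, 651 mod 4 = 3, so the flip contributes +1; sign now -1
(651/225): 651 mod 225 = 201, so (651/225) = (201/225)
flip (201/225) -> (225/201): both odd, 201 mod 4 = 1, 225 mod 4 = 1, so the flip contributes +1; sign now -1
(225/201): 225 mod 201 = 24, so (225/201) = (24/201)
factor out 2^3: 24 = 2^3·3; with 201 mod 8 = 1, (2/201) = +1; sign now -1; continue with (3/201)
flip (3/201) -> (201/3): both odd, 3 mod 4 = 3, 201 mod 4 = 1, so the flip contributes +1; sign now -1
(201/3): 201 mod 3 = 0, so (201/3) = (0/3)
reached (0/3); gcd(a, n) > 1, so (0/3) = 0 and the symbol is 0

0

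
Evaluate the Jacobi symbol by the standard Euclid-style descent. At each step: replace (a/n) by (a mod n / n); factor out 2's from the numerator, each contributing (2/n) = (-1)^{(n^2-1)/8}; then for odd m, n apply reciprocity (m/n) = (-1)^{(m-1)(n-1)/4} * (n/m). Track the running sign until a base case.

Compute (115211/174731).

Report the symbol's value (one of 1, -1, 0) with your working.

reciprocity: (115211/174731) = -1·(174731/115211) since 115211 mod 4 = 3, 174731 mod 4 = 3; sign now -1
(174731/115211) = (59520/115211)   [reduce mod 115211]
59520 = 2^7·465; (2/115211) = -1 since 115211 mod 8 = 3, so (59520/115211) = (-1)^7·(465/115211); sign now +1
reciprocity: (465/115211) = +1·(115211/465) since 465 mod 4 = 1, 115211 mod 4 = 3; sign now +1
(115211/465) = (356/465)   [reduce mod 465]
356 = 2^2·89; (2/465) = +1 since 465 mod 8 = 1, so (356/465) = (+1)^2·(89/465); sign now +1
reciprocity: (89/465) = +1·(465/89) since 89 mod 4 = 1, 465 mod 4 = 1; sign now +1
(465/89) = (20/89)   [reduce mod 89]
20 = 2^2·5; (2/89) = +1 since 89 mod 8 = 1, so (20/89) = (+1)^2·(5/89); sign now +1
reciprocity: (5/89) = +1·(89/5) since 5 mod 4 = 1, 89 mod 4 = 1; sign now +1
(89/5) = (4/5)   [reduce mod 5]
4 = 2^2·1; (2/5) = -1 since 5 mod 8 = 5, so (4/5) = (-1)^2·(1/5); sign now +1
(1/5) = 1; final value = sign = +1

1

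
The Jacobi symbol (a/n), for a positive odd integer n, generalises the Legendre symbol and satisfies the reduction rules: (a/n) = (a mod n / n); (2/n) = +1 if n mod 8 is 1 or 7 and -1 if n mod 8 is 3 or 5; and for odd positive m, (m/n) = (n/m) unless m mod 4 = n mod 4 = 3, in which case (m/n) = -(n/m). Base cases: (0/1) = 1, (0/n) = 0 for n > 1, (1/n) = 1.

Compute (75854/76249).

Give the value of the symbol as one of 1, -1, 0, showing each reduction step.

-1

factor out 2^1: 75854 = 2^1·37927; with 76249 mod 8 = 1, (2/76249) = +1; sign now +1; continue with (37927/76249)
flip (37927/76249) -> (76249/37927): both odd, 37927 mod 4 = 3, 76249 mod 4 = 1, so the flip contributes +1; sign now +1
(76249/37927): 76249 mod 37927 = 395, so (76249/37927) = (395/37927)
flip (395/37927) -> (37927/395): both odd, 395 mod 4 = 3, 37927 mod 4 = 3, so the flip contributes -1; sign now -1
(37927/395): 37927 mod 395 = 7, so (37927/395) = (7/395)
flip (7/395) -> (395/7): both odd, 7 mod 4 = 3, 395 mod 4 = 3, so the flip contributes -1; sign now +1
(395/7): 395 mod 7 = 3, so (395/7) = (3/7)
flip (3/7) -> (7/3): both odd, 3 mod 4 = 3, 7 mod 4 = 3, so the flip contributes -1; sign now -1
(7/3): 7 mod 3 = 1, so (7/3) = (1/3)
reached (1/3) = 1, so the symbol is -1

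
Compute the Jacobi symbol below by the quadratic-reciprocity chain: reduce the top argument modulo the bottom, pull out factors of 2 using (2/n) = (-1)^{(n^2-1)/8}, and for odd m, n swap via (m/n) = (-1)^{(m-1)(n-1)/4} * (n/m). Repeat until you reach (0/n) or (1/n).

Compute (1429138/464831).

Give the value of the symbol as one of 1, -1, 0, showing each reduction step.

-1

(1429138/464831) = (34645/464831)   [reduce mod 464831]
reciprocity: (34645/464831) = +1·(464831/34645) since 34645 mod 4 = 1, 464831 mod 4 = 3; sign now +1
(464831/34645) = (14446/34645)   [reduce mod 34645]
14446 = 2^1·7223; (2/34645) = -1 since 34645 mod 8 = 5, so (14446/34645) = (-1)^1·(7223/34645); sign now -1
reciprocity: (7223/34645) = +1·(34645/7223) since 7223 mod 4 = 3, 34645 mod 4 = 1; sign now -1
(34645/7223) = (5753/7223)   [reduce mod 7223]
reciprocity: (5753/7223) = +1·(7223/5753) since 5753 mod 4 = 1, 7223 mod 4 = 3; sign now -1
(7223/5753) = (1470/5753)   [reduce mod 5753]
1470 = 2^1·735; (2/5753) = +1 since 5753 mod 8 = 1, so (1470/5753) = (+1)^1·(735/5753); sign now -1
reciprocity: (735/5753) = +1·(5753/735) since 735 mod 4 = 3, 5753 mod 4 = 1; sign now -1
(5753/735) = (608/735)   [reduce mod 735]
608 = 2^5·19; (2/735) = +1 since 735 mod 8 = 7, so (608/735) = (+1)^5·(19/735); sign now -1
reciprocity: (19/735) = -1·(735/19) since 19 mod 4 = 3, 735 mod 4 = 3; sign now +1
(735/19) = (13/19)   [reduce mod 19]
reciprocity: (13/19) = +1·(19/13) since 13 mod 4 = 1, 19 mod 4 = 3; sign now +1
(19/13) = (6/13)   [reduce mod 13]
6 = 2^1·3; (2/13) = -1 since 13 mod 8 = 5, so (6/13) = (-1)^1·(3/13); sign now -1
reciprocity: (3/13) = +1·(13/3) since 3 mod 4 = 3, 13 mod 4 = 1; sign now -1
(13/3) = (1/3)   [reduce mod 3]
(1/3) = 1; final value = sign = -1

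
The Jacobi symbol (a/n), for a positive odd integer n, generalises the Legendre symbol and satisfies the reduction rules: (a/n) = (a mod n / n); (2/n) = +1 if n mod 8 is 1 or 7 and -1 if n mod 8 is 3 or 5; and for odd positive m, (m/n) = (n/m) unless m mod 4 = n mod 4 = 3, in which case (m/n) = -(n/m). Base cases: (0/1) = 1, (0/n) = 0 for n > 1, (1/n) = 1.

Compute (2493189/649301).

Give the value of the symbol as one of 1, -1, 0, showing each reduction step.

-1

(2493189/649301): 2493189 mod 649301 = 545286, so (2493189/649301) = (545286/649301)
factor out 2^1: 545286 = 2^1·272643; with 649301 mod 8 = 5, (2/649301) = -1; sign now -1; continue with (272643/649301)
flip (272643/649301) -> (649301/272643): both odd, 272643 mod 4 = 3, 649301 mod 4 = 1, so the flip contributes +1; sign now -1
(649301/272643): 649301 mod 272643 = 104015, so (649301/272643) = (104015/272643)
flip (104015/272643) -> (272643/104015): both odd, 104015 mod 4 = 3, 272643 mod 4 = 3, so the flip contributes -1; sign now +1
(272643/104015): 272643 mod 104015 = 64613, so (272643/104015) = (64613/104015)
flip (64613/104015) -> (104015/64613): both odd, 64613 mod 4 = 1, 104015 mod 4 = 3, so the flip contributes +1; sign now +1
(104015/64613): 104015 mod 64613 = 39402, so (104015/64613) = (39402/64613)
factor out 2^1: 39402 = 2^1·19701; with 64613 mod 8 = 5, (2/64613) = -1; sign now -1; continue with (19701/64613)
flip (19701/64613) -> (64613/19701): both odd, 19701 mod 4 = 1, 64613 mod 4 = 1, so the flip contributes +1; sign now -1
(64613/19701): 64613 mod 19701 = 5510, so (64613/19701) = (5510/19701)
factor out 2^1: 5510 = 2^1·2755; with 19701 mod 8 = 5, (2/19701) = -1; sign now +1; continue with (2755/19701)
flip (2755/19701) -> (19701/2755): both odd, 2755 mod 4 = 3, 19701 mod 4 = 1, so the flip contributes +1; sign now +1
(19701/2755): 19701 mod 2755 = 416, so (19701/2755) = (416/2755)
factor out 2^5: 416 = 2^5·13; with 2755 mod 8 = 3, (2/2755) = -1; sign now -1; continue with (13/2755)
flip (13/2755) -> (2755/13): both odd, 13 mod 4 = 1, 2755 mod 4 = 3, so the flip contributes +1; sign now -1
(2755/13): 2755 mod 13 = 12, so (2755/13) = (12/13)
factor out 2^2: 12 = 2^2·3; with 13 mod 8 = 5, (2/13) = -1; sign now -1; continue with (3/13)
flip (3/13) -> (13/3): both odd, 3 mod 4 = 3, 13 mod 4 = 1, so the flip contributes +1; sign now -1
(13/3): 13 mod 3 = 1, so (13/3) = (1/3)
reached (1/3) = 1, so the symbol is -1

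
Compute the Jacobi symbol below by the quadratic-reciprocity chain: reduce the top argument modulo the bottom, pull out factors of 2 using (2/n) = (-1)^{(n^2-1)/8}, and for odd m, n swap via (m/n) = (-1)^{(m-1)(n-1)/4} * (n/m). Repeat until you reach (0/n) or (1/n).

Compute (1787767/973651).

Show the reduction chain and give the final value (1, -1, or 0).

(1787767/973651): 1787767 mod 973651 = 814116, so (1787767/973651) = (814116/973651)
factor out 2^2: 814116 = 2^2·203529; with 973651 mod 8 = 3, (2/973651) = -1; sign now +1; continue with (203529/973651)
flip (203529/973651) -> (973651/203529): both odd, 203529 mod 4 = 1, 973651 mod 4 = 3, so the flip contributes +1; sign now +1
(973651/203529): 973651 mod 203529 = 159535, so (973651/203529) = (159535/203529)
flip (159535/203529) -> (203529/159535): both odd, 159535 mod 4 = 3, 203529 mod 4 = 1, so the flip contributes +1; sign now +1
(203529/159535): 203529 mod 159535 = 43994, so (203529/159535) = (43994/159535)
factor out 2^1: 43994 = 2^1·21997; with 159535 mod 8 = 7, (2/159535) = +1; sign now +1; continue with (21997/159535)
flip (21997/159535) -> (159535/21997): both odd, 21997 mod 4 = 1, 159535 mod 4 = 3, so the flip contributes +1; sign now +1
(159535/21997): 159535 mod 21997 = 5556, so (159535/21997) = (5556/21997)
factor out 2^2: 5556 = 2^2·1389; with 21997 mod 8 = 5, (2/21997) = -1; sign now +1; continue with (1389/21997)
flip (1389/21997) -> (21997/1389): both odd, 1389 mod 4 = 1, 21997 mod 4 = 1, so the flip contributes +1; sign now +1
(21997/1389): 21997 mod 1389 = 1162, so (21997/1389) = (1162/1389)
factor out 2^1: 1162 = 2^1·581; with 1389 mod 8 = 5, (2/1389) = -1; sign now -1; continue with (581/1389)
flip (581/1389) -> (1389/581): both odd, 581 mod 4 = 1, 1389 mod 4 = 1, so the flip contributes +1; sign now -1
(1389/581): 1389 mod 581 = 227, so (1389/581) = (227/581)
flip (227/581) -> (581/227): both odd, 227 mod 4 = 3, 581 mod 4 = 1, so the flip contributes +1; sign now -1
(581/227): 581 mod 227 = 127, so (581/227) = (127/227)
flip (127/227) -> (227/127): both odd, 127 mod 4 = 3, 227 mod 4 = 3, so the flip contributes -1; sign now +1
(227/127): 227 mod 127 = 100, so (227/127) = (100/127)
factor out 2^2: 100 = 2^2·25; with 127 mod 8 = 7, (2/127) = +1; sign now +1; continue with (25/127)
flip (25/127) -> (127/25): both odd, 25 mod 4 = 1, 127 mod 4 = 3, so the flip contributes +1; sign now +1
(127/25): 127 mod 25 = 2, so (127/25) = (2/25)
factor out 2^1: 2 = 2^1·1; with 25 mod 8 = 1, (2/25) = +1; sign now +1; continue with (1/25)
reached (1/25) = 1, so the symbol is +1

1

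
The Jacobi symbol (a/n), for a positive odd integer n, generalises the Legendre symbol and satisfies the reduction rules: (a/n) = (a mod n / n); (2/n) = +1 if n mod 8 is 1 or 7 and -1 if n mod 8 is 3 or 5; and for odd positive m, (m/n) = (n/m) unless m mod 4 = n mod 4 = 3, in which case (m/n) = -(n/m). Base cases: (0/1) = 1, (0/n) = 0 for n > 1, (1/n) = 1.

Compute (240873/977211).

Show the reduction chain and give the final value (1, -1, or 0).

flip (240873/977211) -> (977211/240873): both odd, 240873 mod 4 = 1, 977211 mod 4 = 3, so the flip contributes +1; sign now +1
(977211/240873): 977211 mod 240873 = 13719, so (977211/240873) = (13719/240873)
flip (13719/240873) -> (240873/13719): both odd, 13719 mod 4 = 3, 240873 mod 4 = 1, so the flip contributes +1; sign now +1
(240873/13719): 240873 mod 13719 = 7650, so (240873/13719) = (7650/13719)
factor out 2^1: 7650 = 2^1·3825; with 13719 mod 8 = 7, (2/13719) = +1; sign now +1; continue with (3825/13719)
flip (3825/13719) -> (13719/3825): both odd, 3825 mod 4 = 1, 13719 mod 4 = 3, so the flip contributes +1; sign now +1
(13719/3825): 13719 mod 3825 = 2244, so (13719/3825) = (2244/3825)
factor out 2^2: 2244 = 2^2·561; with 3825 mod 8 = 1, (2/3825) = +1; sign now +1; continue with (561/3825)
flip (561/3825) -> (3825/561): both odd, 561 mod 4 = 1, 3825 mod 4 = 1, so the flip contributes +1; sign now +1
(3825/561): 3825 mod 561 = 459, so (3825/561) = (459/561)
flip (459/561) -> (561/459): both odd, 459 mod 4 = 3, 561 mod 4 = 1, so the flip contributes +1; sign now +1
(561/459): 561 mod 459 = 102, so (561/459) = (102/459)
factor out 2^1: 102 = 2^1·51; with 459 mod 8 = 3, (2/459) = -1; sign now -1; continue with (51/459)
flip (51/459) -> (459/51): both odd, 51 mod 4 = 3, 459 mod 4 = 3, so the flip contributes -1; sign now +1
(459/51): 459 mod 51 = 0, so (459/51) = (0/51)
reached (0/51); gcd(a, n) > 1, so (0/51) = 0 and the symbol is 0

0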